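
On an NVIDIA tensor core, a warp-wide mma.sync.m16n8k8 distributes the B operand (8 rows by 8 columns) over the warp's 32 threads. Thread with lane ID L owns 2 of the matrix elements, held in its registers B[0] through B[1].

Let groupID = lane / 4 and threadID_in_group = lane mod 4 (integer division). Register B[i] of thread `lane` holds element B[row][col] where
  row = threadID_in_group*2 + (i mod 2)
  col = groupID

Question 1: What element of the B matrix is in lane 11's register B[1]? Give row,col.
11: g=2,t=3
[1] (3*2+1,2) = (7,2)

7,2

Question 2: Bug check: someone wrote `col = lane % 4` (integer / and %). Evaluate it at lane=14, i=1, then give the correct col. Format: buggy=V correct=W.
buggy=2 correct=3

`lane % 4`[14,1]⇒2
14: gr=3,th=2
[1] (2*2+1,3) = (5,3)
col: 2 vs 3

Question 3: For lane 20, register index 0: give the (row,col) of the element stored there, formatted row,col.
0,5

lane 20->20/4=5, 20 mod 4=0
i=0  r:2·0+0->0  c:5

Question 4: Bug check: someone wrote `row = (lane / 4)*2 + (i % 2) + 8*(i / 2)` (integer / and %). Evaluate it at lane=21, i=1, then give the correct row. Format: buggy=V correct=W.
`(lane / 4)*2 + (i % 2) + 8*(i / 2)`[21,1]->11
lane 21: gid=5 (21/4), tid=1 (21%4)
i=1: r=1*2+1=3, c=gid=5
row: 11 vs 3

buggy=11 correct=3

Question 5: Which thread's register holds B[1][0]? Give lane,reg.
0,1

c: 0->gid=0  r: 1->tid=0,i&1=1
L=0*4+0=0  i=1=1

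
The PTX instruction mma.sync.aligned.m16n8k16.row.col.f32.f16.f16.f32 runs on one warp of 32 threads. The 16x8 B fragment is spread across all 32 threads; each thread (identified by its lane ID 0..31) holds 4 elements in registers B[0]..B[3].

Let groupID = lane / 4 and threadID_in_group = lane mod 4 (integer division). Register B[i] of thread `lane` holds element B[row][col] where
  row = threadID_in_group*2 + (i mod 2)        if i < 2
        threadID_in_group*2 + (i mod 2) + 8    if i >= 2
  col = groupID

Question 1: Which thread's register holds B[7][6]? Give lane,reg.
27,1

c=6→G=6  r=7→rhi=0,T=3,p=1
L=6*4+3=27  i=0*2+1=1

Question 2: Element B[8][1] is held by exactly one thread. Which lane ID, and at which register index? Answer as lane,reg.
c:1=>grp=1  r:8=>rB=1,tig=0,lo=0
L=1*4+0=4  i=1*2+0=2

4,2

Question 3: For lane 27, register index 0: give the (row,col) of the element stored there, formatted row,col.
6,6

27: G=6,T=3
[0] (3*2+0+0,6) = (6,6)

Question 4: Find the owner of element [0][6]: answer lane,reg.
c=6⇒gr=6  r=0⇒Rb=0,th=0,odd=0
L=6*4+0=24  i=0*2+0=0

24,0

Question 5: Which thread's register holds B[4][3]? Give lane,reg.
14,0

c=3→G=3  r=4→rhi=0,T=2,p=0
L=3*4+2=14  i=0*2+0=0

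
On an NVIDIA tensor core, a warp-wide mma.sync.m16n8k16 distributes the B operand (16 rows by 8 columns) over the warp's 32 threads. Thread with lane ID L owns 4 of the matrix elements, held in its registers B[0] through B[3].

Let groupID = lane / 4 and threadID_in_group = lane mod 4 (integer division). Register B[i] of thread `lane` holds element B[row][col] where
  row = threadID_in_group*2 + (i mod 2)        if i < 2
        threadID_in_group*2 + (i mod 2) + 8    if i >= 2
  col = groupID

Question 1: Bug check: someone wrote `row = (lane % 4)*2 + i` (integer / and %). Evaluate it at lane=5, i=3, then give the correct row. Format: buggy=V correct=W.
`(lane % 4)*2 + i`[5,3]->5
5: g=1,t=1
[3] (1*2+1+8,1) = (11,1)
row: 5 vs 11

buggy=5 correct=11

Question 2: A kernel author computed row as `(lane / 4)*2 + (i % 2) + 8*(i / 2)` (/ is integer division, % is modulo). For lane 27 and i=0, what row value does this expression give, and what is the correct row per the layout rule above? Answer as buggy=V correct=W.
buggy=12 correct=6

`(lane / 4)*2 + (i % 2) + 8*(i / 2)`[27,0]=>12
lane 27: grp=6 (27/4), tig=3 (27%4)
i=0: r=3*2+0+0=6, c=grp=6
row: 12 vs 6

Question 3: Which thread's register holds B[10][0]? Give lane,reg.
c=0->g=0  r=10->rb=1,t=1,b0=0
L=0*4+1=1  i=1*2+0=2

1,2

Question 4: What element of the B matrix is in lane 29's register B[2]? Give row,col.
10,7

lane 29=>29/4=7, 29 mod 4=1
i=2  r:2·1+0+8=>10  c:7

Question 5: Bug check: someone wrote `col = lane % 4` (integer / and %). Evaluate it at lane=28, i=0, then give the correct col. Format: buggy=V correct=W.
buggy=0 correct=7

`lane % 4`[28,0]⇒0
28: gr=7,th=0
[0] (0*2+0+0,7) = (0,7)
col: 0 vs 7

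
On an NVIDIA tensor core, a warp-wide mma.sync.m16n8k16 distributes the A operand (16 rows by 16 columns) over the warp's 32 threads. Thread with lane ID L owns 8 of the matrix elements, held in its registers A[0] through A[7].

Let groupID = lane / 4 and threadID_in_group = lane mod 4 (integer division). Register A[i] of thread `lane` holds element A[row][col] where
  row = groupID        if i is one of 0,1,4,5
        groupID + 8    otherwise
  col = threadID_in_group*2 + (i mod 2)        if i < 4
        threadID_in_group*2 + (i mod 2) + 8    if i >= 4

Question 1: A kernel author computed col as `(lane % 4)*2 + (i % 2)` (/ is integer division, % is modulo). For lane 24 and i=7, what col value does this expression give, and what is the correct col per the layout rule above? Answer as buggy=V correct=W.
`(lane % 4)*2 + (i % 2)`[24,7]→1
24: G=6,T=0
[7] (6+8,0*2+1+8) = (14,9)
col: 1 vs 9

buggy=1 correct=9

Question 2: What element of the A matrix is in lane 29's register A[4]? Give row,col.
L=29⇒gr=29>>2=7, th=29&3=1
[4]⇒row 7+0=7  col 1·2+0+8=10

7,10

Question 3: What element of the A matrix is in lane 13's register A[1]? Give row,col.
13: gr=3,th=1
[1] (3+0,1*2+1+0) = (3,3)

3,3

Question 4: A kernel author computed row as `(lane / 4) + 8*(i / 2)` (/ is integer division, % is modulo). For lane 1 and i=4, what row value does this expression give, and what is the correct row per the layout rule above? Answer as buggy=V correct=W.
buggy=16 correct=0

`(lane / 4) + 8*(i / 2)`[1,4]->16
lane 1->1/4=0, 1 mod 4=1
i=4  r:0+0->0  c:2·1+0+8->10
row: 16 vs 0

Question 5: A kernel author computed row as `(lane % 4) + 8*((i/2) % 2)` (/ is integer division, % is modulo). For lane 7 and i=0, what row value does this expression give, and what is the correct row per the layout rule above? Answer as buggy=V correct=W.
`(lane % 4) + 8*((i/2) % 2)`[7,0]->3
7: g=1,t=3
[0] (1+0,3*2+0+0) = (1,6)
row: 3 vs 1

buggy=3 correct=1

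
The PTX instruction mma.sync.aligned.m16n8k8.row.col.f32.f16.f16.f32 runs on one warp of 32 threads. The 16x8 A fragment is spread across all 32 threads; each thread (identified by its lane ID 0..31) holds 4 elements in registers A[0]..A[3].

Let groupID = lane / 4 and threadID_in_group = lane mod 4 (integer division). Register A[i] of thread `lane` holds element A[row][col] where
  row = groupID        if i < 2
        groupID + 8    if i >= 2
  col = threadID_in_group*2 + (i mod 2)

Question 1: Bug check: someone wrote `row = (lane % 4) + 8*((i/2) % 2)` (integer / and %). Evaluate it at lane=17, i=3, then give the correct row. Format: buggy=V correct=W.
buggy=9 correct=12

`(lane % 4) + 8*((i/2) % 2)`[17,3]→9
lane 17→17/4=4, 17 mod 4=1
i=3  r:4+8→12  c:2·1+1→3
row: 9 vs 12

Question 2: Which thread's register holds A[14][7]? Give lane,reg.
27,3

r: 14->gid=6,r8=1  c: 7->tid=3,i&1=1
L=6*4+3=27  i=1*2+1=3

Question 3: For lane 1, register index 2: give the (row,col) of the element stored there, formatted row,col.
lane 1: gr=0 (1/4), th=1 (1%4)
i=2: r=0+8=8, c=1*2+0=2

8,2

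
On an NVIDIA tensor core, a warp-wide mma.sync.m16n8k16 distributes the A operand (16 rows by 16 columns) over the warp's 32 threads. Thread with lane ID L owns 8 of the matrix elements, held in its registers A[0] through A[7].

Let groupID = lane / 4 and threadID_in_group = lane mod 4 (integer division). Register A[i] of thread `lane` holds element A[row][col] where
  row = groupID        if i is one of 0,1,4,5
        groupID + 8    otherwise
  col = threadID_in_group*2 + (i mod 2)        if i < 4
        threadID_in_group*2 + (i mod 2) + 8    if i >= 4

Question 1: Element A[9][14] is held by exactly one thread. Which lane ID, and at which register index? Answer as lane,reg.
r:9=>grp=1,rB=1  c:14=>cB=1,tig=3,lo=0
L=1*4+3=7  i=1*4+1*2+0=6

7,6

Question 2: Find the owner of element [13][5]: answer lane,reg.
22,3

r:13=>grp=5,rB=1  c:5=>cB=0,tig=2,lo=1
L=5*4+2=22  i=0*4+1*2+1=3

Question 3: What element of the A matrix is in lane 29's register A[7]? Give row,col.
L=29=>grp=29>>2=7, tig=29&3=1
[7]=>row 7+8=15  col 1·2+1+8=11

15,11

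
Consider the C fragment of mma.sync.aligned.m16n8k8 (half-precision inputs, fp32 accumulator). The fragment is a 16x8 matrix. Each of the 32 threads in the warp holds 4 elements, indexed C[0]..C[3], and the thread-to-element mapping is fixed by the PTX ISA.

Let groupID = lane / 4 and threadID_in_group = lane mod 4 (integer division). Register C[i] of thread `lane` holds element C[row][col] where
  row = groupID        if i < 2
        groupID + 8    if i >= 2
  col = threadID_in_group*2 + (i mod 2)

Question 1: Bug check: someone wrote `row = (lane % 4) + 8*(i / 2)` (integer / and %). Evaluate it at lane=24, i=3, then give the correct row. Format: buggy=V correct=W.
buggy=8 correct=14

`(lane % 4) + 8*(i / 2)`[24,3]⇒8
lane 24: gr=6 (24/4), th=0 (24%4)
i=3: r=6+8=14, c=0*2+1=1
row: 8 vs 14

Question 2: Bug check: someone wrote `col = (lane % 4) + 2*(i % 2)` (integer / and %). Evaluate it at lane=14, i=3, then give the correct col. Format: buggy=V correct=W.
`(lane % 4) + 2*(i % 2)`[14,3]→4
lane 14→14/4=3, 14 mod 4=2
i=3  r:3+8→11  c:2·2+1→5
col: 4 vs 5

buggy=4 correct=5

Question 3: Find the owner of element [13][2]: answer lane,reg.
21,2

r=13⇒gr=5,Rb=1  c=2⇒th=1,odd=0
L=5*4+1=21  i=1*2+0=2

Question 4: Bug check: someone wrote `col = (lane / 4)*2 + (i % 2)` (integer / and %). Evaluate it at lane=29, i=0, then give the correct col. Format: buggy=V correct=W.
`(lane / 4)*2 + (i % 2)`[29,0]→14
29: G=7,T=1
[0] (7+0,1*2+0) = (7,2)
col: 14 vs 2

buggy=14 correct=2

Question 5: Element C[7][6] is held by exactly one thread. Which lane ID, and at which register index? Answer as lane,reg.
31,0

r=7→G=7,rhi=0  c=6→T=3,p=0
L=7*4+3=31  i=0*2+0=0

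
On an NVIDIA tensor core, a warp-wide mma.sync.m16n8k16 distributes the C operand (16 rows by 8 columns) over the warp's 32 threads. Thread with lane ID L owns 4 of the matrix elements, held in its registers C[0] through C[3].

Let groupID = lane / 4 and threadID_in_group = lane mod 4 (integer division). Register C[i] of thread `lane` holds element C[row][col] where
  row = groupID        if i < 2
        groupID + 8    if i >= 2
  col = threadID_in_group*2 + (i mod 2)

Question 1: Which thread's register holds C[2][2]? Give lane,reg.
9,0

r=2→G=2,rhi=0  c=2→T=1,p=0
L=2*4+1=9  i=0*2+0=0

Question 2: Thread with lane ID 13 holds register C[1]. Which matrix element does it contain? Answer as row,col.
3,3

13: grp=3,tig=1
[1] (3+0,1*2+1) = (3,3)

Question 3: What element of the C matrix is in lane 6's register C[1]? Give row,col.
L=6=>grp=6>>2=1, tig=6&3=2
[1]=>row 1+0=1  col 2·2+1=5

1,5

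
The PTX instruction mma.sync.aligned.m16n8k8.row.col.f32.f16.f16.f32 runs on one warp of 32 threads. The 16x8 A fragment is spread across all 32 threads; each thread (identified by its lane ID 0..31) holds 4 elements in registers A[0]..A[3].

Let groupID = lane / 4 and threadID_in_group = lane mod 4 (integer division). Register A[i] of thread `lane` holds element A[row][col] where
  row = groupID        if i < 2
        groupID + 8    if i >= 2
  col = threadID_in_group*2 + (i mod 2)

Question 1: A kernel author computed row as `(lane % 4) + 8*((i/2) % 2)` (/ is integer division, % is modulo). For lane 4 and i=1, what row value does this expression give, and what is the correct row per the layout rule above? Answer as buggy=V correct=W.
buggy=0 correct=1

`(lane % 4) + 8*((i/2) % 2)`[4,1]→0
lane 4: G=1 (4/4), T=0 (4%4)
i=1: r=1+0=1, c=0*2+1=1
row: 0 vs 1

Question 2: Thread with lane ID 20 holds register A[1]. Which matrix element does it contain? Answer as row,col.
lane 20⇒20/4=5, 20 mod 4=0
i=1  r:5+0⇒5  c:2·0+1⇒1

5,1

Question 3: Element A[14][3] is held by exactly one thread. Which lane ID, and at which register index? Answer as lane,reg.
25,3

r: 14->gid=6,r8=1  c: 3->tid=1,i&1=1
L=6*4+1=25  i=1*2+1=3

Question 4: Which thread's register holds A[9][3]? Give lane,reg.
r=9->g=1,rb=1  c=3->t=1,b0=1
L=1*4+1=5  i=1*2+1=3

5,3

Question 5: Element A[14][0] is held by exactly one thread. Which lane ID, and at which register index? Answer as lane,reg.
r=14→G=6,rhi=1  c=0→T=0,p=0
L=6*4+0=24  i=1*2+0=2

24,2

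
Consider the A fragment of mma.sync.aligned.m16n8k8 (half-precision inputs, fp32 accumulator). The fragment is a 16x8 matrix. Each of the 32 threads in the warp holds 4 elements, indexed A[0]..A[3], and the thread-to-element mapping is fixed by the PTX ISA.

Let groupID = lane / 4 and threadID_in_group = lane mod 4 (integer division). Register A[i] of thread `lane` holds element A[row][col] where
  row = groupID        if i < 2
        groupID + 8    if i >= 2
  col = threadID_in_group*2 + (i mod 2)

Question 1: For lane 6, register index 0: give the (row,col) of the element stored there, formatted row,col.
1,4

lane 6: g=1 (6/4), t=2 (6%4)
i=0: r=1+0=1, c=2*2+0=4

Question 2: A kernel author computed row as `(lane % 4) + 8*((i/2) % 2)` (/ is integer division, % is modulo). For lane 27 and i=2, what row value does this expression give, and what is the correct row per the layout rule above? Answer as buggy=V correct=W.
buggy=11 correct=14

`(lane % 4) + 8*((i/2) % 2)`[27,2]⇒11
lane 27: gr=6 (27/4), th=3 (27%4)
i=2: r=6+8=14, c=3*2+0=6
row: 11 vs 14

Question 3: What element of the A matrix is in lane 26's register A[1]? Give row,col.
26: G=6,T=2
[1] (6+0,2*2+1) = (6,5)

6,5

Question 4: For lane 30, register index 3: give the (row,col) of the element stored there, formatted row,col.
15,5

L=30=>grp=30>>2=7, tig=30&3=2
[3]=>row 7+8=15  col 2·2+1=5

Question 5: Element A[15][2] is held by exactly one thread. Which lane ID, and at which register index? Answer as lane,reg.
r:15=>grp=7,rB=1  c:2=>tig=1,lo=0
L=7*4+1=29  i=1*2+0=2

29,2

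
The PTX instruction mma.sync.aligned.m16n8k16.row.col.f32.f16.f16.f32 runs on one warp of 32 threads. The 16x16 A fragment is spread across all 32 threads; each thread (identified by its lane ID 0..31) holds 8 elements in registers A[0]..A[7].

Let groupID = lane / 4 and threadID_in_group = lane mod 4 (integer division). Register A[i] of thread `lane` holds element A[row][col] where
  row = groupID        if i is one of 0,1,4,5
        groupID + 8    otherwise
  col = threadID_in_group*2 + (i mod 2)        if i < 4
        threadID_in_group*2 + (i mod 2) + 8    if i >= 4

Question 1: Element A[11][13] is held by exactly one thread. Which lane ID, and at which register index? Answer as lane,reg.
14,7

r=11->g=3,rb=1  c=13->cb=1,t=2,b0=1
L=3*4+2=14  i=1*4+1*2+1=7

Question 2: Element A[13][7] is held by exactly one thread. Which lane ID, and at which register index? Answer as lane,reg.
r=13->g=5,rb=1  c=7->cb=0,t=3,b0=1
L=5*4+3=23  i=0*4+1*2+1=3

23,3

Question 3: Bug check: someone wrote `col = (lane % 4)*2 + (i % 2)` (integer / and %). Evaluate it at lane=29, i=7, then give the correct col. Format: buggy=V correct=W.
`(lane % 4)*2 + (i % 2)`[29,7]->3
L=29->gid=29>>2=7, tid=29&3=1
[7]->row 7+8=15  col 1·2+1+8=11
col: 3 vs 11

buggy=3 correct=11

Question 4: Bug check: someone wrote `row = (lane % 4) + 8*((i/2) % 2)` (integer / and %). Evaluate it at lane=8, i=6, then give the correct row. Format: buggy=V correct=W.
`(lane % 4) + 8*((i/2) % 2)`[8,6]->8
8: gid=2,tid=0
[6] (2+8,0*2+0+8) = (10,8)
row: 8 vs 10

buggy=8 correct=10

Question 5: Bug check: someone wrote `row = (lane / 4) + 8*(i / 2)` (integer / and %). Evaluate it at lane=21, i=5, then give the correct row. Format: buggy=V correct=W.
`(lane / 4) + 8*(i / 2)`[21,5]->21
21: g=5,t=1
[5] (5+0,1*2+1+8) = (5,11)
row: 21 vs 5

buggy=21 correct=5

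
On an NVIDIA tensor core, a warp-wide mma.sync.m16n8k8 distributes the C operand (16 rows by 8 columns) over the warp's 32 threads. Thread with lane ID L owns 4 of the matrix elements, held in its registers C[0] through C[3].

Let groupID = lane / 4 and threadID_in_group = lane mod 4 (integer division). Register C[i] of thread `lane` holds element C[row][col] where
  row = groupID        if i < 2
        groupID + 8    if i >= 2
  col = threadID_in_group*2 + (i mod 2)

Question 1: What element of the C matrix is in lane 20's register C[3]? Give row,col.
13,1

20: G=5,T=0
[3] (5+8,0*2+1) = (13,1)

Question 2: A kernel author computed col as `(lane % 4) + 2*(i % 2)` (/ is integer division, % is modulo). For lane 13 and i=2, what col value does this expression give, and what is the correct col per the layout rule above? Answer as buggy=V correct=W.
`(lane % 4) + 2*(i % 2)`[13,2]->1
13: gid=3,tid=1
[2] (3+8,1*2+0) = (11,2)
col: 1 vs 2

buggy=1 correct=2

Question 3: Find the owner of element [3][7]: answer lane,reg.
15,1

r=3→G=3,rhi=0  c=7→T=3,p=1
L=3*4+3=15  i=0*2+1=1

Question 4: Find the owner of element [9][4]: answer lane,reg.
6,2

r=9->g=1,rb=1  c=4->t=2,b0=0
L=1*4+2=6  i=1*2+0=2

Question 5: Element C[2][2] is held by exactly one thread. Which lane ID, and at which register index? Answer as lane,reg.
9,0

r: 2->gid=2,r8=0  c: 2->tid=1,i&1=0
L=2*4+1=9  i=0*2+0=0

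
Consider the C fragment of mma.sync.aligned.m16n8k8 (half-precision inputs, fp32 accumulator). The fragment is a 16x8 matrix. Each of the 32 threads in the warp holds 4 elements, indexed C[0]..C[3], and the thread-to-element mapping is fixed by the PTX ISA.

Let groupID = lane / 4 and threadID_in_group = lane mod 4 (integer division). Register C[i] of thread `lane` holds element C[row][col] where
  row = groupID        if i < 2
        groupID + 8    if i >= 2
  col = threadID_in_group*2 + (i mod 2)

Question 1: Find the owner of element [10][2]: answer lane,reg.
r: 10->gid=2,r8=1  c: 2->tid=1,i&1=0
L=2*4+1=9  i=1*2+0=2

9,2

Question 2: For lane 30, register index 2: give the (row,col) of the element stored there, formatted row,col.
lane 30⇒30/4=7, 30 mod 4=2
i=2  r:7+8⇒15  c:2·2+0⇒4

15,4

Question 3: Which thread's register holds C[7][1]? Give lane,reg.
28,1

r:7=>grp=7,rB=0  c:1=>tig=0,lo=1
L=7*4+0=28  i=0*2+1=1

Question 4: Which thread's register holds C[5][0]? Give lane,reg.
20,0

r: 5->gid=5,r8=0  c: 0->tid=0,i&1=0
L=5*4+0=20  i=0*2+0=0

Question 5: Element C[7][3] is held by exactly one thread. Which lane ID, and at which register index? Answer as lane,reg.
29,1

r:7=>grp=7,rB=0  c:3=>tig=1,lo=1
L=7*4+1=29  i=0*2+1=1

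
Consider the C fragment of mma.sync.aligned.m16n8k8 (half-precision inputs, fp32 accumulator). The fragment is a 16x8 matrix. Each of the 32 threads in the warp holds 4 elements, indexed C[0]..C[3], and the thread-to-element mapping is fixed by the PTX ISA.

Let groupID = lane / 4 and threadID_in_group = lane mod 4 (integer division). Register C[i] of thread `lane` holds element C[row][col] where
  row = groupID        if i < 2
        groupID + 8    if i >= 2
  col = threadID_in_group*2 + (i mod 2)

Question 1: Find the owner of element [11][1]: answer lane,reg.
12,3

r=11→G=3,rhi=1  c=1→T=0,p=1
L=3*4+0=12  i=1*2+1=3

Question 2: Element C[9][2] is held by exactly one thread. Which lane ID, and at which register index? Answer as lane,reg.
r=9⇒gr=1,Rb=1  c=2⇒th=1,odd=0
L=1*4+1=5  i=1*2+0=2

5,2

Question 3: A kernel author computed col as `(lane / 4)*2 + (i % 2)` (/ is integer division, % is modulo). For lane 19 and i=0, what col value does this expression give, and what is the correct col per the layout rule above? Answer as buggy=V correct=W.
`(lane / 4)*2 + (i % 2)`[19,0]⇒8
lane 19⇒19/4=4, 19 mod 4=3
i=0  r:4+0⇒4  c:2·3+0⇒6
col: 8 vs 6

buggy=8 correct=6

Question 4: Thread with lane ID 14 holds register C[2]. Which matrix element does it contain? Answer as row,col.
L=14⇒gr=14>>2=3, th=14&3=2
[2]⇒row 3+8=11  col 2·2+0=4

11,4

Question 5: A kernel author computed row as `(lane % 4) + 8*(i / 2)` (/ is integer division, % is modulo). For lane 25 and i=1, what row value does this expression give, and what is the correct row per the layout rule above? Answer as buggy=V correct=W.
`(lane % 4) + 8*(i / 2)`[25,1]=>1
25: grp=6,tig=1
[1] (6+0,1*2+1) = (6,3)
row: 1 vs 6

buggy=1 correct=6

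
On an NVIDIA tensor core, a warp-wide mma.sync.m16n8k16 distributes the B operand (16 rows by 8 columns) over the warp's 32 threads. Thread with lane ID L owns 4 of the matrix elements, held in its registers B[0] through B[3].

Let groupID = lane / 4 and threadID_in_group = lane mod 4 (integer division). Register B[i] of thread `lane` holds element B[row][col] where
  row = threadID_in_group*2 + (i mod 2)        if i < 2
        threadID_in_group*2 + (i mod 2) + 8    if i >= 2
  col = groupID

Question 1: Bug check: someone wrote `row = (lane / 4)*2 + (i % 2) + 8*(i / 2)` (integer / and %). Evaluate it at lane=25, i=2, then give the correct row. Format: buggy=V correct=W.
`(lane / 4)*2 + (i % 2) + 8*(i / 2)`[25,2]→20
lane 25: G=6 (25/4), T=1 (25%4)
i=2: r=1*2+0+8=10, c=G=6
row: 20 vs 10

buggy=20 correct=10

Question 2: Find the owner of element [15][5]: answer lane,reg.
c=5->g=5  r=15->rb=1,t=3,b0=1
L=5*4+3=23  i=1*2+1=3

23,3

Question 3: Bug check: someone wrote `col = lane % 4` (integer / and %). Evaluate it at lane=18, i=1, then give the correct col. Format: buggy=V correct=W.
`lane % 4`[18,1]=>2
L=18=>grp=18>>2=4, tig=18&3=2
[1]=>row 2·2+1+0=5  col grp=4
col: 2 vs 4

buggy=2 correct=4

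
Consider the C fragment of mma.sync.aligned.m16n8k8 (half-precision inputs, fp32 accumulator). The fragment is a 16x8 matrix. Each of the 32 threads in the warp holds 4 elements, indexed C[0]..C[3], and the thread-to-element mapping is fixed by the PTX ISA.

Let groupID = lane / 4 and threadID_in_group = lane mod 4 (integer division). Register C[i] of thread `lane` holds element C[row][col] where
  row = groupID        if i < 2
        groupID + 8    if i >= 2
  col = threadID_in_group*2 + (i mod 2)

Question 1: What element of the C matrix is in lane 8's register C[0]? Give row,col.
8: gid=2,tid=0
[0] (2+0,0*2+0) = (2,0)

2,0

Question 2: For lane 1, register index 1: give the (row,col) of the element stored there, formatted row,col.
lane 1->1/4=0, 1 mod 4=1
i=1  r:0+0->0  c:2·1+1->3

0,3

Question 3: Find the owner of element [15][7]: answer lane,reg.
31,3

r=15⇒gr=7,Rb=1  c=7⇒th=3,odd=1
L=7*4+3=31  i=1*2+1=3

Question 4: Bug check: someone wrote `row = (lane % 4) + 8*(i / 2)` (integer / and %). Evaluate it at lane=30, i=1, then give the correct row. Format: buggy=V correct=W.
`(lane % 4) + 8*(i / 2)`[30,1]→2
30: G=7,T=2
[1] (7+0,2*2+1) = (7,5)
row: 2 vs 7

buggy=2 correct=7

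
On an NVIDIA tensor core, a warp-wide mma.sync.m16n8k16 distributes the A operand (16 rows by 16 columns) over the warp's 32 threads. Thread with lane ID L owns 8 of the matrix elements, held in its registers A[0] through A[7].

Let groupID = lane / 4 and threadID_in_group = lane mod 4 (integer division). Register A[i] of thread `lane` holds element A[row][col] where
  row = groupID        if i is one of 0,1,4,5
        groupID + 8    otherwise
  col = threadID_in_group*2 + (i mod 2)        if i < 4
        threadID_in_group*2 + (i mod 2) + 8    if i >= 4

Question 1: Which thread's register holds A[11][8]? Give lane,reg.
12,6

r=11→G=3,rhi=1  c=8→chi=1,T=0,p=0
L=3*4+0=12  i=1*4+1*2+0=6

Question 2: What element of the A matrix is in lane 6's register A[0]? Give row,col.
1,4

L=6→G=6>>2=1, T=6&3=2
[0]→row 1+0=1  col 2·2+0+0=4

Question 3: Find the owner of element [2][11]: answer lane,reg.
9,5

r: 2->gid=2,r8=0  c: 11->c8=1,tid=1,i&1=1
L=2*4+1=9  i=1*4+0*2+1=5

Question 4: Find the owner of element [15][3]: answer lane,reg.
r:15=>grp=7,rB=1  c:3=>cB=0,tig=1,lo=1
L=7*4+1=29  i=0*4+1*2+1=3

29,3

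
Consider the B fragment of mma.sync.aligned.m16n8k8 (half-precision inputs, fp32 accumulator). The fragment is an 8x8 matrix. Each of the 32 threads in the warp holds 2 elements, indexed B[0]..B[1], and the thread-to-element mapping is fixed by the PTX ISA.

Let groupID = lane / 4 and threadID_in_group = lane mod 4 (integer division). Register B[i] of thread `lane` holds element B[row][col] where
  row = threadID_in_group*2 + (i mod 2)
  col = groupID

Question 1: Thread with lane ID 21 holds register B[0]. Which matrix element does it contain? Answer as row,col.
lane 21=>21/4=5, 21 mod 4=1
i=0  r:2·1+0=>2  c:5

2,5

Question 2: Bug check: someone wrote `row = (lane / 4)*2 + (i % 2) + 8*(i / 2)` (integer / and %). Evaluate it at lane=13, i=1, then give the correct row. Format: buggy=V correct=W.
buggy=7 correct=3

`(lane / 4)*2 + (i % 2) + 8*(i / 2)`[13,1]->7
L=13->g=13>>2=3, t=13&3=1
[1]->row 1·2+1=3  col g=3
row: 7 vs 3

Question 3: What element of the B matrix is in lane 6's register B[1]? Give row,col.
lane 6⇒6/4=1, 6 mod 4=2
i=1  r:2·2+1⇒5  c:1

5,1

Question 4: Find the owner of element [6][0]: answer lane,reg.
3,0

c=0→G=0  r=6→T=3,p=0
L=0*4+3=3  i=0=0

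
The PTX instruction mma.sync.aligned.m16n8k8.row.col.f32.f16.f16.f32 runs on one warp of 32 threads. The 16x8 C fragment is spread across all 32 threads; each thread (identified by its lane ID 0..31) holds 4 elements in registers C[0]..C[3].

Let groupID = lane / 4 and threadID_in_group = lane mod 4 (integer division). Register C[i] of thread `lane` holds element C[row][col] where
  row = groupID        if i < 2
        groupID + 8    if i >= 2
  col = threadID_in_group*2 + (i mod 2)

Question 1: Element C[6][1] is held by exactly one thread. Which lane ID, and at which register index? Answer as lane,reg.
24,1

r=6⇒gr=6,Rb=0  c=1⇒th=0,odd=1
L=6*4+0=24  i=0*2+1=1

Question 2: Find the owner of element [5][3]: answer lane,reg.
r:5=>grp=5,rB=0  c:3=>tig=1,lo=1
L=5*4+1=21  i=0*2+1=1

21,1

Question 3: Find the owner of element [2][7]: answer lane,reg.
r=2->g=2,rb=0  c=7->t=3,b0=1
L=2*4+3=11  i=0*2+1=1

11,1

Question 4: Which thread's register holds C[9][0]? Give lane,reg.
4,2

r=9→G=1,rhi=1  c=0→T=0,p=0
L=1*4+0=4  i=1*2+0=2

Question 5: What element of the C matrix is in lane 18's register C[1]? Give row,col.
L=18->g=18>>2=4, t=18&3=2
[1]->row 4+0=4  col 2·2+1=5

4,5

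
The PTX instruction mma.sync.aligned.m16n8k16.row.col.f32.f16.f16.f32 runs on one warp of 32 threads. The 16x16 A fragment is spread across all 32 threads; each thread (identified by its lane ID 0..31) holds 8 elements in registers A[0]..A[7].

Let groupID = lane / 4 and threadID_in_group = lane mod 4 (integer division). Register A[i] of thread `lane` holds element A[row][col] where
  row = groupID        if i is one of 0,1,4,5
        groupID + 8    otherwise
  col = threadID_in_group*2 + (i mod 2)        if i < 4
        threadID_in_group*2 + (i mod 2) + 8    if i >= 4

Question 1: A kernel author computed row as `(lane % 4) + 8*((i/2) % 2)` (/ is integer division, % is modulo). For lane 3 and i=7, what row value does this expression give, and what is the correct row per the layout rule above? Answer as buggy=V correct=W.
`(lane % 4) + 8*((i/2) % 2)`[3,7]->11
lane 3->3/4=0, 3 mod 4=3
i=7  r:0+8->8  c:2·3+1+8->15
row: 11 vs 8

buggy=11 correct=8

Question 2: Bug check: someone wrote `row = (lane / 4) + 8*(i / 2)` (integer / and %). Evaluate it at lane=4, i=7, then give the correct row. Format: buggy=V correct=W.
buggy=25 correct=9

`(lane / 4) + 8*(i / 2)`[4,7]->25
lane 4->4/4=1, 4 mod 4=0
i=7  r:1+8->9  c:2·0+1+8->9
row: 25 vs 9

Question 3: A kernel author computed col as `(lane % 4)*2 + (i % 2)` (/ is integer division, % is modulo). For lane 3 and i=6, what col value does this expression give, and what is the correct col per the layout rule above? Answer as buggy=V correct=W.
`(lane % 4)*2 + (i % 2)`[3,6]=>6
3: grp=0,tig=3
[6] (0+8,3*2+0+8) = (8,14)
col: 6 vs 14

buggy=6 correct=14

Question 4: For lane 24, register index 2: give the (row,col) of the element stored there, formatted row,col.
14,0

24: g=6,t=0
[2] (6+8,0*2+0+0) = (14,0)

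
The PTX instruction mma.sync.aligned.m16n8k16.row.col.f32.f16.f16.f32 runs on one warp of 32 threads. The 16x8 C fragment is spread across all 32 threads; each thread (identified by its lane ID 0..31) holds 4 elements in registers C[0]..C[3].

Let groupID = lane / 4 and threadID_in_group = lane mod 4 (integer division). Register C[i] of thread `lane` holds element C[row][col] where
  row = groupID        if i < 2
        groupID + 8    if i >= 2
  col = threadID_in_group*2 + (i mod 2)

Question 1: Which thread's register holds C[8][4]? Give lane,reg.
r=8->g=0,rb=1  c=4->t=2,b0=0
L=0*4+2=2  i=1*2+0=2

2,2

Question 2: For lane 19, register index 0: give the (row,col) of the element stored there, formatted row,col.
4,6

19: g=4,t=3
[0] (4+0,3*2+0) = (4,6)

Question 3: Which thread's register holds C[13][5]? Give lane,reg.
22,3

r=13⇒gr=5,Rb=1  c=5⇒th=2,odd=1
L=5*4+2=22  i=1*2+1=3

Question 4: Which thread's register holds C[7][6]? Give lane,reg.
31,0

r: 7->gid=7,r8=0  c: 6->tid=3,i&1=0
L=7*4+3=31  i=0*2+0=0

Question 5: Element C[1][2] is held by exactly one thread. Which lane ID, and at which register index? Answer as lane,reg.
r=1→G=1,rhi=0  c=2→T=1,p=0
L=1*4+1=5  i=0*2+0=0

5,0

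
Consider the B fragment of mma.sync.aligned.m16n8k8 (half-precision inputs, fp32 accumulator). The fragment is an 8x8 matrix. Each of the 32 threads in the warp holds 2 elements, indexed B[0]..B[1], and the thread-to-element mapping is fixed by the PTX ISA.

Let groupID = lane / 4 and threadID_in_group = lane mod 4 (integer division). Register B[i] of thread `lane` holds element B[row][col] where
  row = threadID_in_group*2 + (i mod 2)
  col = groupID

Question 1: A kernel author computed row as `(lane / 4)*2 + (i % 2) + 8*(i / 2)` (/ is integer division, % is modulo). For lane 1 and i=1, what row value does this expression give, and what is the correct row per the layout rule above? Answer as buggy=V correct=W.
`(lane / 4)*2 + (i % 2) + 8*(i / 2)`[1,1]→1
L=1→G=1>>2=0, T=1&3=1
[1]→row 1·2+1=3  col G=0
row: 1 vs 3

buggy=1 correct=3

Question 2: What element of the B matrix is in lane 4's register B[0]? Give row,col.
lane 4⇒4/4=1, 4 mod 4=0
i=0  r:2·0+0⇒0  c:1

0,1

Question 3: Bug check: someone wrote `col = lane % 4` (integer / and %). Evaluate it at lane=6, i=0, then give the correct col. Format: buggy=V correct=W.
buggy=2 correct=1

`lane % 4`[6,0]->2
lane 6: gid=1 (6/4), tid=2 (6%4)
i=0: r=2*2+0=4, c=gid=1
col: 2 vs 1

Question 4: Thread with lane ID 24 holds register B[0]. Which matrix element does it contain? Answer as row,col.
lane 24: g=6 (24/4), t=0 (24%4)
i=0: r=0*2+0=0, c=g=6

0,6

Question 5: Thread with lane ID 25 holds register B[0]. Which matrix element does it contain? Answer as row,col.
2,6

25: g=6,t=1
[0] (1*2+0,6) = (2,6)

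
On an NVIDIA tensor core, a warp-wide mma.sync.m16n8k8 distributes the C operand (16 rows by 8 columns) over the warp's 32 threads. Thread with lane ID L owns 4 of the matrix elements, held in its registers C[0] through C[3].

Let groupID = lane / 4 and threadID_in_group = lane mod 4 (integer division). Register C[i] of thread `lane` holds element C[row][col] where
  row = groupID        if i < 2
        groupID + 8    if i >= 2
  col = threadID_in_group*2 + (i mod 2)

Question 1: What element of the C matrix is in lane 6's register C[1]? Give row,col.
lane 6→6/4=1, 6 mod 4=2
i=1  r:1+0→1  c:2·2+1→5

1,5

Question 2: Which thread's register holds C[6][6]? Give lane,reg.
r=6⇒gr=6,Rb=0  c=6⇒th=3,odd=0
L=6*4+3=27  i=0*2+0=0

27,0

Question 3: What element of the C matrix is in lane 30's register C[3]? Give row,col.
lane 30=>30/4=7, 30 mod 4=2
i=3  r:7+8=>15  c:2·2+1=>5

15,5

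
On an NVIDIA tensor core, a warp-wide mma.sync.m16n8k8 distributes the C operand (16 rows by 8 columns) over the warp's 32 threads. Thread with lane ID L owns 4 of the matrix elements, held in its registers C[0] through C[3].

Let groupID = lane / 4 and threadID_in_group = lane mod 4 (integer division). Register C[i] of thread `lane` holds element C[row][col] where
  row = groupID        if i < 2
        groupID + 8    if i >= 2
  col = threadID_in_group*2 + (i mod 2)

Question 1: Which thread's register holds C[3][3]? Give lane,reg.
13,1

r=3→G=3,rhi=0  c=3→T=1,p=1
L=3*4+1=13  i=0*2+1=1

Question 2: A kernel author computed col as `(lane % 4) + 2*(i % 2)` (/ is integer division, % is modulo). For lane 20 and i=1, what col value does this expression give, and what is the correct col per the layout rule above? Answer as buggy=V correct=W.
buggy=2 correct=1

`(lane % 4) + 2*(i % 2)`[20,1]⇒2
20: gr=5,th=0
[1] (5+0,0*2+1) = (5,1)
col: 2 vs 1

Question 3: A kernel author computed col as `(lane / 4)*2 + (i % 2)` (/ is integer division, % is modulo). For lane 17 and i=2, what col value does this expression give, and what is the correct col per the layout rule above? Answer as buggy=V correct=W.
buggy=8 correct=2

`(lane / 4)*2 + (i % 2)`[17,2]->8
17: gid=4,tid=1
[2] (4+8,1*2+0) = (12,2)
col: 8 vs 2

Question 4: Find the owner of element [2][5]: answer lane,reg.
10,1

r=2→G=2,rhi=0  c=5→T=2,p=1
L=2*4+2=10  i=0*2+1=1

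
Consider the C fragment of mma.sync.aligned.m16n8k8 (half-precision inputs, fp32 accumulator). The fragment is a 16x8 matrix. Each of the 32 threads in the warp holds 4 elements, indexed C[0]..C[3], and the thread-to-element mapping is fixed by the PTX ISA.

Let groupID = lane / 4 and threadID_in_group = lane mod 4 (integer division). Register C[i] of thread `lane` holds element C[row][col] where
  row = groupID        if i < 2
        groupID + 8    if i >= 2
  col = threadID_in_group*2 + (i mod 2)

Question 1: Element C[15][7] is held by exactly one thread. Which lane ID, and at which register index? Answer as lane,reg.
31,3

r:15=>grp=7,rB=1  c:7=>tig=3,lo=1
L=7*4+3=31  i=1*2+1=3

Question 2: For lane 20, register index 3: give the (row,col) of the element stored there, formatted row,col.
13,1

lane 20=>20/4=5, 20 mod 4=0
i=3  r:5+8=>13  c:2·0+1=>1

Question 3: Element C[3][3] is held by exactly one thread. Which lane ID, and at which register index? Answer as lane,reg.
r=3->g=3,rb=0  c=3->t=1,b0=1
L=3*4+1=13  i=0*2+1=1

13,1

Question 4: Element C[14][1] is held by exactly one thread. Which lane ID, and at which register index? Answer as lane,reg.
r: 14->gid=6,r8=1  c: 1->tid=0,i&1=1
L=6*4+0=24  i=1*2+1=3

24,3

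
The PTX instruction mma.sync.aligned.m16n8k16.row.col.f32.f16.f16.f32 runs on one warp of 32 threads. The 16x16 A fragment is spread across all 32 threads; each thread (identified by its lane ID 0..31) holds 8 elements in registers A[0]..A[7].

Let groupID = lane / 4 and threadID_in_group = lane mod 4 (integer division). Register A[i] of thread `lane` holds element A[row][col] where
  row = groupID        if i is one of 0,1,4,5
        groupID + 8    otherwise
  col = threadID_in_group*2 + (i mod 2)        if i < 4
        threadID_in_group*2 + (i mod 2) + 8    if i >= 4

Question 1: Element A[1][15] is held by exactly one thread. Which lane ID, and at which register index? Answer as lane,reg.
7,5

r=1->g=1,rb=0  c=15->cb=1,t=3,b0=1
L=1*4+3=7  i=1*4+0*2+1=5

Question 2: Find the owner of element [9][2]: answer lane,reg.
r=9→G=1,rhi=1  c=2→chi=0,T=1,p=0
L=1*4+1=5  i=0*4+1*2+0=2

5,2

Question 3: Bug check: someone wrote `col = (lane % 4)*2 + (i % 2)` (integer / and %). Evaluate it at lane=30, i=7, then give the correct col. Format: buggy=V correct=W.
buggy=5 correct=13

`(lane % 4)*2 + (i % 2)`[30,7]->5
L=30->g=30>>2=7, t=30&3=2
[7]->row 7+8=15  col 2·2+1+8=13
col: 5 vs 13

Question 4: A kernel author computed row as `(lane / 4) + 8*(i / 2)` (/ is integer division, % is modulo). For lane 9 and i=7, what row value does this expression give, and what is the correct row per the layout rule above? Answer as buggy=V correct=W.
buggy=26 correct=10

`(lane / 4) + 8*(i / 2)`[9,7]->26
lane 9: g=2 (9/4), t=1 (9%4)
i=7: r=2+8=10, c=1*2+1+8=11
row: 26 vs 10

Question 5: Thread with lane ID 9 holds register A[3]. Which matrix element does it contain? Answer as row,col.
10,3

lane 9⇒9/4=2, 9 mod 4=1
i=3  r:2+8⇒10  c:2·1+1+0⇒3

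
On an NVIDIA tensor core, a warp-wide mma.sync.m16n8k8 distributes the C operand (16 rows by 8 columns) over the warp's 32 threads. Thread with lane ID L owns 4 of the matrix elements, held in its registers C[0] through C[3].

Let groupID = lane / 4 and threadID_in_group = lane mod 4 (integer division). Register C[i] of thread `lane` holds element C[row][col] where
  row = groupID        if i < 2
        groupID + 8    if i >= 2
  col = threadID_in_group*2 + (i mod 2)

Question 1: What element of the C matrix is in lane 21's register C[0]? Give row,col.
21: gr=5,th=1
[0] (5+0,1*2+0) = (5,2)

5,2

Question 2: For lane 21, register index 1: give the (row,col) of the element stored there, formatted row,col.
5,3

L=21->gid=21>>2=5, tid=21&3=1
[1]->row 5+0=5  col 1·2+1=3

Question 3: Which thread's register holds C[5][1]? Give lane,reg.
r: 5->gid=5,r8=0  c: 1->tid=0,i&1=1
L=5*4+0=20  i=0*2+1=1

20,1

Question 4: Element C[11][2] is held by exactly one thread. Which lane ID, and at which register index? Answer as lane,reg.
r=11⇒gr=3,Rb=1  c=2⇒th=1,odd=0
L=3*4+1=13  i=1*2+0=2

13,2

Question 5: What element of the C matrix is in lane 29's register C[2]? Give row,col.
29: grp=7,tig=1
[2] (7+8,1*2+0) = (15,2)

15,2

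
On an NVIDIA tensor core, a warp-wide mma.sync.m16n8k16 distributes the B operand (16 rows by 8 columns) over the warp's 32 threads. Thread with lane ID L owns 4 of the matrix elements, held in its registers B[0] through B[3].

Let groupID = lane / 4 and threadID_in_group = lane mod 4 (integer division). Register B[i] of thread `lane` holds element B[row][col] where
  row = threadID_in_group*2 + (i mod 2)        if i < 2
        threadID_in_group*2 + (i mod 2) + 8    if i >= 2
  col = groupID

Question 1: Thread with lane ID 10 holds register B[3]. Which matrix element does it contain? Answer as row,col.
13,2

10: gr=2,th=2
[3] (2*2+1+8,2) = (13,2)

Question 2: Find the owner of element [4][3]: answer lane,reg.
14,0

c: 3->gid=3  r: 4->r8=0,tid=2,i&1=0
L=3*4+2=14  i=0*2+0=0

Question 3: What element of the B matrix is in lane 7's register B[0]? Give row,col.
7: gr=1,th=3
[0] (3*2+0+0,1) = (6,1)

6,1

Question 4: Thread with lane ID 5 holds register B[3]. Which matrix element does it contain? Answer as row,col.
11,1

lane 5: gid=1 (5/4), tid=1 (5%4)
i=3: r=1*2+1+8=11, c=gid=1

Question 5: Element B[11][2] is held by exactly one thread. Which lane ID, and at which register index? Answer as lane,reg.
c=2⇒gr=2  r=11⇒Rb=1,th=1,odd=1
L=2*4+1=9  i=1*2+1=3

9,3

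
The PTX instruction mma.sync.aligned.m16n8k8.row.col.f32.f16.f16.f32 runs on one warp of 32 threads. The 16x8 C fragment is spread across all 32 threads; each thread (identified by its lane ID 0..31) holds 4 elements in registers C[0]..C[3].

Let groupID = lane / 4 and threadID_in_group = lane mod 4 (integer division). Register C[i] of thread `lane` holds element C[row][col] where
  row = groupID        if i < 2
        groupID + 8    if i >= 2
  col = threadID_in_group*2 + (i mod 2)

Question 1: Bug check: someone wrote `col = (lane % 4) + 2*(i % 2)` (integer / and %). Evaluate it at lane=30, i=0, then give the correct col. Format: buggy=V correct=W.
`(lane % 4) + 2*(i % 2)`[30,0]⇒2
lane 30: gr=7 (30/4), th=2 (30%4)
i=0: r=7+0=7, c=2*2+0=4
col: 2 vs 4

buggy=2 correct=4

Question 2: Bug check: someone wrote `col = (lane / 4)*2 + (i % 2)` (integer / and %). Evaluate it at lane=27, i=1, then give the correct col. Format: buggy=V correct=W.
buggy=13 correct=7

`(lane / 4)*2 + (i % 2)`[27,1]⇒13
lane 27: gr=6 (27/4), th=3 (27%4)
i=1: r=6+0=6, c=3*2+1=7
col: 13 vs 7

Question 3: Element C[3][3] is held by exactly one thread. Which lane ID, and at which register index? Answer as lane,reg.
13,1

r=3→G=3,rhi=0  c=3→T=1,p=1
L=3*4+1=13  i=0*2+1=1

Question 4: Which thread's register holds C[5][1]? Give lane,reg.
r:5=>grp=5,rB=0  c:1=>tig=0,lo=1
L=5*4+0=20  i=0*2+1=1

20,1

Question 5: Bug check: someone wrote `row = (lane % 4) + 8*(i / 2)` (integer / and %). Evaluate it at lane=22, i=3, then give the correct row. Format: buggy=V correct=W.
`(lane % 4) + 8*(i / 2)`[22,3]=>10
L=22=>grp=22>>2=5, tig=22&3=2
[3]=>row 5+8=13  col 2·2+1=5
row: 10 vs 13

buggy=10 correct=13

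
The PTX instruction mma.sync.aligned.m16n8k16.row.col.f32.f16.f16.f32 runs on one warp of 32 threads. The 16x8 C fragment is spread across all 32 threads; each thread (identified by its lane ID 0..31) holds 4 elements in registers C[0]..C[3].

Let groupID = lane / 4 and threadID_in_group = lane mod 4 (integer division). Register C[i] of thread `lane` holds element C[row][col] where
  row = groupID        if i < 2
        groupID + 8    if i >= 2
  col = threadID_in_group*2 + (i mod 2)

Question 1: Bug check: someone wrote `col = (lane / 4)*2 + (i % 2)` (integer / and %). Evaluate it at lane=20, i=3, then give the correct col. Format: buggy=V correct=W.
`(lane / 4)*2 + (i % 2)`[20,3]→11
20: G=5,T=0
[3] (5+8,0*2+1) = (13,1)
col: 11 vs 1

buggy=11 correct=1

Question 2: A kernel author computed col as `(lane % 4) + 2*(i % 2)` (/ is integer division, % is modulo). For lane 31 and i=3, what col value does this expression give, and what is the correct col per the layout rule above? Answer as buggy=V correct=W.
buggy=5 correct=7

`(lane % 4) + 2*(i % 2)`[31,3]->5
lane 31->31/4=7, 31 mod 4=3
i=3  r:7+8->15  c:2·3+1->7
col: 5 vs 7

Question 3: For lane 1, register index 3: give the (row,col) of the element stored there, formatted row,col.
8,3

lane 1: g=0 (1/4), t=1 (1%4)
i=3: r=0+8=8, c=1*2+1=3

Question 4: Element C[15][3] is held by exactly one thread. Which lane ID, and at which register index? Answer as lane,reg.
29,3

r: 15->gid=7,r8=1  c: 3->tid=1,i&1=1
L=7*4+1=29  i=1*2+1=3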